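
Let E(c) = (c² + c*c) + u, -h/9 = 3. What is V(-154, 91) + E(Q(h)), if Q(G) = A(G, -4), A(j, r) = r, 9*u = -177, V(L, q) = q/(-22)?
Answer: 541/66 ≈ 8.1970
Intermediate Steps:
V(L, q) = -q/22 (V(L, q) = q*(-1/22) = -q/22)
u = -59/3 (u = (⅑)*(-177) = -59/3 ≈ -19.667)
h = -27 (h = -9*3 = -27)
Q(G) = -4
E(c) = -59/3 + 2*c² (E(c) = (c² + c*c) - 59/3 = (c² + c²) - 59/3 = 2*c² - 59/3 = -59/3 + 2*c²)
V(-154, 91) + E(Q(h)) = -1/22*91 + (-59/3 + 2*(-4)²) = -91/22 + (-59/3 + 2*16) = -91/22 + (-59/3 + 32) = -91/22 + 37/3 = 541/66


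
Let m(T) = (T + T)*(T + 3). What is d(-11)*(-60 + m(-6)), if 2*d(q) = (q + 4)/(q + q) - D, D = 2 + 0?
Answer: 222/11 ≈ 20.182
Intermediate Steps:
D = 2
m(T) = 2*T*(3 + T) (m(T) = (2*T)*(3 + T) = 2*T*(3 + T))
d(q) = -1 + (4 + q)/(4*q) (d(q) = ((q + 4)/(q + q) - 1*2)/2 = ((4 + q)/((2*q)) - 2)/2 = ((4 + q)*(1/(2*q)) - 2)/2 = ((4 + q)/(2*q) - 2)/2 = (-2 + (4 + q)/(2*q))/2 = -1 + (4 + q)/(4*q))
d(-11)*(-60 + m(-6)) = (-3/4 + 1/(-11))*(-60 + 2*(-6)*(3 - 6)) = (-3/4 - 1/11)*(-60 + 2*(-6)*(-3)) = -37*(-60 + 36)/44 = -37/44*(-24) = 222/11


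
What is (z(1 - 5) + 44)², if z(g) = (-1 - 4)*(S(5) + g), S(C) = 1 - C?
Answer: 7056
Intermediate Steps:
z(g) = 20 - 5*g (z(g) = (-1 - 4)*((1 - 1*5) + g) = -5*((1 - 5) + g) = -5*(-4 + g) = 20 - 5*g)
(z(1 - 5) + 44)² = ((20 - 5*(1 - 5)) + 44)² = ((20 - 5*(-4)) + 44)² = ((20 + 20) + 44)² = (40 + 44)² = 84² = 7056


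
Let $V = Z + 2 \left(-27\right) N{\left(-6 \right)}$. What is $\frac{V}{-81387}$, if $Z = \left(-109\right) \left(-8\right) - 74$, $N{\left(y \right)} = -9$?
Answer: $- \frac{428}{27129} \approx -0.015776$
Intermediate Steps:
$Z = 798$ ($Z = 872 - 74 = 798$)
$V = 1284$ ($V = 798 + 2 \left(-27\right) \left(-9\right) = 798 - -486 = 798 + 486 = 1284$)
$\frac{V}{-81387} = \frac{1284}{-81387} = 1284 \left(- \frac{1}{81387}\right) = - \frac{428}{27129}$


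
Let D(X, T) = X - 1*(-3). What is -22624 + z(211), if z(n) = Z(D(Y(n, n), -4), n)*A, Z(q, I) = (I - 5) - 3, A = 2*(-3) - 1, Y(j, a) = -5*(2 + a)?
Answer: -24045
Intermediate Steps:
Y(j, a) = -10 - 5*a
D(X, T) = 3 + X (D(X, T) = X + 3 = 3 + X)
A = -7 (A = -6 - 1 = -7)
Z(q, I) = -8 + I (Z(q, I) = (-5 + I) - 3 = -8 + I)
z(n) = 56 - 7*n (z(n) = (-8 + n)*(-7) = 56 - 7*n)
-22624 + z(211) = -22624 + (56 - 7*211) = -22624 + (56 - 1477) = -22624 - 1421 = -24045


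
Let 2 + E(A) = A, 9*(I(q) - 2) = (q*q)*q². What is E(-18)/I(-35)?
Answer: -180/1500643 ≈ -0.00011995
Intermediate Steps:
I(q) = 2 + q⁴/9 (I(q) = 2 + ((q*q)*q²)/9 = 2 + (q²*q²)/9 = 2 + q⁴/9)
E(A) = -2 + A
E(-18)/I(-35) = (-2 - 18)/(2 + (⅑)*(-35)⁴) = -20/(2 + (⅑)*1500625) = -20/(2 + 1500625/9) = -20/1500643/9 = -20*9/1500643 = -180/1500643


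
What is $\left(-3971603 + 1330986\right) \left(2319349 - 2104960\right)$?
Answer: $-566119238013$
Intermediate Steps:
$\left(-3971603 + 1330986\right) \left(2319349 - 2104960\right) = \left(-2640617\right) 214389 = -566119238013$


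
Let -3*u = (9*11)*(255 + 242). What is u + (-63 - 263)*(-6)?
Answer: -14445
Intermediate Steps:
u = -16401 (u = -9*11*(255 + 242)/3 = -33*497 = -1/3*49203 = -16401)
u + (-63 - 263)*(-6) = -16401 + (-63 - 263)*(-6) = -16401 - 326*(-6) = -16401 + 1956 = -14445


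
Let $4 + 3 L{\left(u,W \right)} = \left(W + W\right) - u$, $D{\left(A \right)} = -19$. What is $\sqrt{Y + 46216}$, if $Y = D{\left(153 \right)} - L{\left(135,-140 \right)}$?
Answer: $\frac{\sqrt{417030}}{3} \approx 215.26$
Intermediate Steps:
$L{\left(u,W \right)} = - \frac{4}{3} - \frac{u}{3} + \frac{2 W}{3}$ ($L{\left(u,W \right)} = - \frac{4}{3} + \frac{\left(W + W\right) - u}{3} = - \frac{4}{3} + \frac{2 W - u}{3} = - \frac{4}{3} + \frac{- u + 2 W}{3} = - \frac{4}{3} + \left(- \frac{u}{3} + \frac{2 W}{3}\right) = - \frac{4}{3} - \frac{u}{3} + \frac{2 W}{3}$)
$Y = \frac{362}{3}$ ($Y = -19 - \left(- \frac{4}{3} - 45 + \frac{2}{3} \left(-140\right)\right) = -19 - \left(- \frac{4}{3} - 45 - \frac{280}{3}\right) = -19 - - \frac{419}{3} = -19 + \frac{419}{3} = \frac{362}{3} \approx 120.67$)
$\sqrt{Y + 46216} = \sqrt{\frac{362}{3} + 46216} = \sqrt{\frac{139010}{3}} = \frac{\sqrt{417030}}{3}$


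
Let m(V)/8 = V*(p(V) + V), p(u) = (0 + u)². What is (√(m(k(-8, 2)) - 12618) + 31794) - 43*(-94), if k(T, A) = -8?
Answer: 35836 + I*√16202 ≈ 35836.0 + 127.29*I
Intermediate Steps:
p(u) = u²
m(V) = 8*V*(V + V²) (m(V) = 8*(V*(V² + V)) = 8*(V*(V + V²)) = 8*V*(V + V²))
(√(m(k(-8, 2)) - 12618) + 31794) - 43*(-94) = (√(8*(-8)²*(1 - 8) - 12618) + 31794) - 43*(-94) = (√(8*64*(-7) - 12618) + 31794) + 4042 = (√(-3584 - 12618) + 31794) + 4042 = (√(-16202) + 31794) + 4042 = (I*√16202 + 31794) + 4042 = (31794 + I*√16202) + 4042 = 35836 + I*√16202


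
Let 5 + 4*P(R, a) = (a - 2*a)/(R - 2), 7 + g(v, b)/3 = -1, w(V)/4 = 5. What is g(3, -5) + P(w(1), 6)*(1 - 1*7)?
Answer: -16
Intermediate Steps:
w(V) = 20 (w(V) = 4*5 = 20)
g(v, b) = -24 (g(v, b) = -21 + 3*(-1) = -21 - 3 = -24)
P(R, a) = -5/4 - a/(4*(-2 + R)) (P(R, a) = -5/4 + ((a - 2*a)/(R - 2))/4 = -5/4 + ((-a)/(-2 + R))/4 = -5/4 + (-a/(-2 + R))/4 = -5/4 - a/(4*(-2 + R)))
g(3, -5) + P(w(1), 6)*(1 - 1*7) = -24 + ((10 - 1*6 - 5*20)/(4*(-2 + 20)))*(1 - 1*7) = -24 + ((1/4)*(10 - 6 - 100)/18)*(1 - 7) = -24 + ((1/4)*(1/18)*(-96))*(-6) = -24 - 4/3*(-6) = -24 + 8 = -16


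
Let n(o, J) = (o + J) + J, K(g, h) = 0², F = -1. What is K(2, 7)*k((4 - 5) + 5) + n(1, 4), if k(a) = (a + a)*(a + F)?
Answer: 9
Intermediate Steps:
K(g, h) = 0
k(a) = 2*a*(-1 + a) (k(a) = (a + a)*(a - 1) = (2*a)*(-1 + a) = 2*a*(-1 + a))
n(o, J) = o + 2*J (n(o, J) = (J + o) + J = o + 2*J)
K(2, 7)*k((4 - 5) + 5) + n(1, 4) = 0*(2*((4 - 5) + 5)*(-1 + ((4 - 5) + 5))) + (1 + 2*4) = 0*(2*(-1 + 5)*(-1 + (-1 + 5))) + (1 + 8) = 0*(2*4*(-1 + 4)) + 9 = 0*(2*4*3) + 9 = 0*24 + 9 = 0 + 9 = 9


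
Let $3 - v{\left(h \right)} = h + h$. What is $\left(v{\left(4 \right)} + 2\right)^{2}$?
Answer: $9$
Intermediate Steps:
$v{\left(h \right)} = 3 - 2 h$ ($v{\left(h \right)} = 3 - \left(h + h\right) = 3 - 2 h$)
$\left(v{\left(4 \right)} + 2\right)^{2} = \left(\left(3 - 8\right) + 2\right)^{2} = \left(-5 + 2\right)^{2} = \left(-3\right)^{2} = 9$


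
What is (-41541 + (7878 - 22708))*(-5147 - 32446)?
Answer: 2119155003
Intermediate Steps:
(-41541 + (7878 - 22708))*(-5147 - 32446) = (-41541 - 14830)*(-37593) = -56371*(-37593) = 2119155003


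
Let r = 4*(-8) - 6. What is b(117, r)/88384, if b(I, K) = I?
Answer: 117/88384 ≈ 0.0013238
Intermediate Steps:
r = -38 (r = -32 - 6 = -38)
b(117, r)/88384 = 117/88384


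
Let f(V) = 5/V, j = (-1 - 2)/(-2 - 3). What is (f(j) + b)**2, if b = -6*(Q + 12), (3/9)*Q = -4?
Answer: 625/9 ≈ 69.444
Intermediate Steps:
Q = -12 (Q = 3*(-4) = -12)
j = 3/5 (j = -3/(-5) = -3*(-1/5) = 3/5 ≈ 0.60000)
b = 0 (b = -6*(-12 + 12) = -6*0 = 0)
(f(j) + b)**2 = (5/(3/5) + 0)**2 = (5*(5/3) + 0)**2 = (25/3 + 0)**2 = (25/3)**2 = 625/9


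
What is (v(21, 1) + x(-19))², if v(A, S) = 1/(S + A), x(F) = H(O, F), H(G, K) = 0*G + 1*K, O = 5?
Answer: 173889/484 ≈ 359.27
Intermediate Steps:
H(G, K) = K (H(G, K) = 0 + K = K)
x(F) = F
v(A, S) = 1/(A + S)
(v(21, 1) + x(-19))² = (1/(21 + 1) - 19)² = (1/22 - 19)² = (-417/22)² = 173889/484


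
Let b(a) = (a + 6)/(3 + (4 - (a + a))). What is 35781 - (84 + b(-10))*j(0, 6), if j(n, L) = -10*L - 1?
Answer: 1104191/27 ≈ 40896.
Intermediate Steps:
b(a) = (6 + a)/(7 - 2*a) (b(a) = (6 + a)/(3 + (4 - 2*a)) = (6 + a)/(7 - 2*a))
j(n, L) = -1 - 10*L
35781 - (84 + b(-10))*j(0, 6) = 35781 - (84 + (-6 - 1*(-10))/(-7 + 2*(-10)))*(-1 - 10*6) = 35781 - (84 + (-6 + 10)/(-7 - 20))*(-1 - 60) = 35781 - (84 + 4/(-27))*(-61) = 35781 - (84 - 1/27*4)*(-61) = 35781 - (84 - 4/27)*(-61) = 35781 - 2264*(-61)/27 = 35781 - 1*(-138104/27) = 35781 + 138104/27 = 1104191/27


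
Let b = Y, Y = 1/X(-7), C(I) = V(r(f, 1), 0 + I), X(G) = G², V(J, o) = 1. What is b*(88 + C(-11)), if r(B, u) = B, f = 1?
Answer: 89/49 ≈ 1.8163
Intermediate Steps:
C(I) = 1
Y = 1/49 (Y = 1/((-7)²) = 1/49 ≈ 0.020408)
b = 1/49 ≈ 0.020408
b*(88 + C(-11)) = (88 + 1)/49 = (1/49)*89 = 89/49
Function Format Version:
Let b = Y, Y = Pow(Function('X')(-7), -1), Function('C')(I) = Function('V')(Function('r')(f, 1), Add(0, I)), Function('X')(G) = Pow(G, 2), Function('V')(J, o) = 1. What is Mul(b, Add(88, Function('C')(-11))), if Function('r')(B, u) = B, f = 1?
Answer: Rational(89, 49) ≈ 1.8163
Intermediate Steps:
Function('C')(I) = 1
Y = Rational(1, 49) (Y = Pow(Pow(-7, 2), -1) = Pow(49, -1) = Rational(1, 49) ≈ 0.020408)
b = Rational(1, 49) ≈ 0.020408
Mul(b, Add(88, Function('C')(-11))) = Mul(Rational(1, 49), Add(88, 1)) = Mul(Rational(1, 49), 89) = Rational(89, 49)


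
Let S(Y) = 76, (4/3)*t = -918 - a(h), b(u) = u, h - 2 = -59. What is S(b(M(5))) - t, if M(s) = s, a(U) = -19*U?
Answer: 6307/4 ≈ 1576.8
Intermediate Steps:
h = -57 (h = 2 - 59 = -57)
t = -6003/4 (t = 3*(-918 - (-19)*(-57))/4 = 3*(-918 - 1*1083)/4 = 3*(-918 - 1083)/4 = (¾)*(-2001) = -6003/4 ≈ -1500.8)
S(b(M(5))) - t = 76 - 1*(-6003/4) = 76 + 6003/4 = 6307/4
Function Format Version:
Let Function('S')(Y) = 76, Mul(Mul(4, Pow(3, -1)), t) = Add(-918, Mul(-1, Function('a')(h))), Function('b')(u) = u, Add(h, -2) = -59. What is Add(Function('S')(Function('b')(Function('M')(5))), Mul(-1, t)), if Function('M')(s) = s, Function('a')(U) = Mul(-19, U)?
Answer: Rational(6307, 4) ≈ 1576.8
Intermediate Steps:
h = -57 (h = Add(2, -59) = -57)
t = Rational(-6003, 4) (t = Mul(Rational(3, 4), Add(-918, Mul(-1, Mul(-19, -57)))) = Mul(Rational(3, 4), Add(-918, Mul(-1, 1083))) = Mul(Rational(3, 4), Add(-918, -1083)) = Mul(Rational(3, 4), -2001) = Rational(-6003, 4) ≈ -1500.8)
Add(Function('S')(Function('b')(Function('M')(5))), Mul(-1, t)) = Add(76, Mul(-1, Rational(-6003, 4))) = Add(76, Rational(6003, 4)) = Rational(6307, 4)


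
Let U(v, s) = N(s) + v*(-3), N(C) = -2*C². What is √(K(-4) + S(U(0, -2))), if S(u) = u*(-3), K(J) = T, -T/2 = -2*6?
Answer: 4*√3 ≈ 6.9282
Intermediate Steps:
T = 24 (T = -(-4)*6 = -2*(-12) = 24)
K(J) = 24
U(v, s) = -3*v - 2*s² (U(v, s) = -2*s² + v*(-3) = -2*s² - 3*v = -3*v - 2*s²)
S(u) = -3*u
√(K(-4) + S(U(0, -2))) = √(24 - 3*(-3*0 - 2*(-2)²)) = √(24 - 3*(0 - 2*4)) = √(24 - 3*(0 - 8)) = √(24 - 3*(-8)) = √(24 + 24) = √48 = 4*√3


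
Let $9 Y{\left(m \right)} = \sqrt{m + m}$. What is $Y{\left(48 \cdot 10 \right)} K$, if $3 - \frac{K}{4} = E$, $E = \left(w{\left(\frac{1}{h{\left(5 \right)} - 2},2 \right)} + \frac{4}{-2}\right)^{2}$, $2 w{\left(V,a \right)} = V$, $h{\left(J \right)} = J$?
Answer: $- \frac{104 \sqrt{15}}{81} \approx -4.9727$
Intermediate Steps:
$w{\left(V,a \right)} = \frac{V}{2}$
$E = \frac{121}{36}$ ($E = \left(\frac{1}{2 \left(5 - 2\right)} + \frac{4}{-2}\right)^{2} = \left(\frac{1}{2 \cdot 3} + 4 \left(- \frac{1}{2}\right)\right)^{2} = \left(\frac{1}{2} \cdot \frac{1}{3} - 2\right)^{2} = \left(\frac{1}{6} - 2\right)^{2} = \left(- \frac{11}{6}\right)^{2} = \frac{121}{36} \approx 3.3611$)
$Y{\left(m \right)} = \frac{\sqrt{2} \sqrt{m}}{9}$ ($Y{\left(m \right)} = \frac{\sqrt{m + m}}{9} = \frac{\sqrt{2 m}}{9} = \frac{\sqrt{2} \sqrt{m}}{9}$)
$K = - \frac{13}{9}$ ($K = 12 - \frac{121}{9} = - \frac{13}{9} \approx -1.4444$)
$Y{\left(48 \cdot 10 \right)} K = \frac{\sqrt{2} \sqrt{48 \cdot 10}}{9} \left(- \frac{13}{9}\right) = \frac{\sqrt{2} \sqrt{480}}{9} \left(- \frac{13}{9}\right) = \frac{\sqrt{2} \cdot 4 \sqrt{30}}{9} \left(- \frac{13}{9}\right) = \frac{8 \sqrt{15}}{9} \left(- \frac{13}{9}\right) = - \frac{104 \sqrt{15}}{81}$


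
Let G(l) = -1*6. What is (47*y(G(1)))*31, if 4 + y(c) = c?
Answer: -14570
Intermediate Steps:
G(l) = -6
y(c) = -4 + c
(47*y(G(1)))*31 = (47*(-4 - 6))*31 = (47*(-10))*31 = -470*31 = -14570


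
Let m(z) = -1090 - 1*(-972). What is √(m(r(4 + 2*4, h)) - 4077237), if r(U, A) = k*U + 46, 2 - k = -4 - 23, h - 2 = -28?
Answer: I*√4077355 ≈ 2019.2*I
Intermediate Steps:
h = -26 (h = 2 - 28 = -26)
k = 29 (k = 2 - (-4 - 23) = 2 - 1*(-27) = 2 + 27 = 29)
r(U, A) = 46 + 29*U (r(U, A) = 29*U + 46 = 46 + 29*U)
m(z) = -118 (m(z) = -1090 + 972 = -118)
√(m(r(4 + 2*4, h)) - 4077237) = √(-118 - 4077237) = √(-4077355) = I*√4077355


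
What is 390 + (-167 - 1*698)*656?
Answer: -567050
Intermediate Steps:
390 + (-167 - 1*698)*656 = 390 + (-167 - 698)*656 = 390 - 865*656 = 390 - 567440 = -567050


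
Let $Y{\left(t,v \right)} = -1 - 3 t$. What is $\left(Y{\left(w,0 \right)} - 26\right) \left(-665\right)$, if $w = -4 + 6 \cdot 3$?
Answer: $45885$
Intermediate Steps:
$w = 14$ ($w = -4 + 18 = 14$)
$\left(Y{\left(w,0 \right)} - 26\right) \left(-665\right) = \left(\left(-1 - 42\right) - 26\right) \left(-665\right) = \left(-43 - 26\right) \left(-665\right) = \left(-69\right) \left(-665\right) = 45885$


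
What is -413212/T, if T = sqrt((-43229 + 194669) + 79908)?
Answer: -206606*sqrt(57837)/57837 ≈ -859.09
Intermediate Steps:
T = 2*sqrt(57837) (T = sqrt(151440 + 79908) = sqrt(231348) = 2*sqrt(57837) ≈ 480.99)
-413212/T = -413212*sqrt(57837)/115674 = -206606*sqrt(57837)/57837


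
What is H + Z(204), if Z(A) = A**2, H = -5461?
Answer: 36155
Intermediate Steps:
H + Z(204) = -5461 + 204**2 = -5461 + 41616 = 36155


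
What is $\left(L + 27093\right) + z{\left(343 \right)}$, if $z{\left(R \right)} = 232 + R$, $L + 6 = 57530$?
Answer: $85192$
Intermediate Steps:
$L = 57524$ ($L = -6 + 57530 = 57524$)
$\left(L + 27093\right) + z{\left(343 \right)} = \left(57524 + 27093\right) + \left(232 + 343\right) = 84617 + 575 = 85192$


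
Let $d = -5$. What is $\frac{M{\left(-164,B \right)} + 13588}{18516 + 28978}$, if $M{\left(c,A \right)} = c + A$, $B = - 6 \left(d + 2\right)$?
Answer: $\frac{6721}{23747} \approx 0.28303$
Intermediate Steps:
$B = 18$ ($B = - 6 \left(-5 + 2\right) = \left(-6\right) \left(-3\right) = 18$)
$M{\left(c,A \right)} = A + c$
$\frac{M{\left(-164,B \right)} + 13588}{18516 + 28978} = \frac{\left(18 - 164\right) + 13588}{18516 + 28978} = \frac{-146 + 13588}{47494} = 13442 \cdot \frac{1}{47494} = \frac{6721}{23747}$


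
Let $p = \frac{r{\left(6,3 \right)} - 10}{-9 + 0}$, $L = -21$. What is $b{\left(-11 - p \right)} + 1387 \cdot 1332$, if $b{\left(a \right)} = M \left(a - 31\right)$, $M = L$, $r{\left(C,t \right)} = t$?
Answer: $\frac{5545147}{3} \approx 1.8484 \cdot 10^{6}$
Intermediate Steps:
$M = -21$
$p = \frac{7}{9}$ ($p = \frac{3 - 10}{-9 + 0} = - \frac{7}{-9} = \left(-7\right) \left(- \frac{1}{9}\right) = \frac{7}{9} \approx 0.77778$)
$b{\left(a \right)} = 651 - 21 a$ ($b{\left(a \right)} = - 21 \left(a - 31\right) = - 21 \left(-31 + a\right) = 651 - 21 a$)
$b{\left(-11 - p \right)} + 1387 \cdot 1332 = \left(651 - 21 \left(-11 - \frac{7}{9}\right)\right) + 1387 \cdot 1332 = \left(651 - 21 \left(-11 - \frac{7}{9}\right)\right) + 1847484 = \left(651 - - \frac{742}{3}\right) + 1847484 = \left(651 + \frac{742}{3}\right) + 1847484 = \frac{2695}{3} + 1847484 = \frac{5545147}{3}$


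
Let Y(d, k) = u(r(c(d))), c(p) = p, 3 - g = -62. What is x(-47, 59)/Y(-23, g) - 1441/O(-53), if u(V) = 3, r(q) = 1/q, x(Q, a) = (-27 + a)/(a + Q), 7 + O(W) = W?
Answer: 4483/180 ≈ 24.906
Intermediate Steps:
O(W) = -7 + W
g = 65 (g = 3 - 1*(-62) = 3 + 62 = 65)
x(Q, a) = (-27 + a)/(Q + a)
Y(d, k) = 3
x(-47, 59)/Y(-23, g) - 1441/O(-53) = ((-27 + 59)/(-47 + 59))/3 - 1441/(-7 - 53) = (32/12)*(⅓) - 1441/(-60) = ((1/12)*32)*(⅓) - 1441*(-1/60) = (8/3)*(⅓) + 1441/60 = 8/9 + 1441/60 = 4483/180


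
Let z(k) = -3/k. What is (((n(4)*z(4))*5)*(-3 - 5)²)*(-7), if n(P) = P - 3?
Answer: 1680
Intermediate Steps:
n(P) = -3 + P
(((n(4)*z(4))*5)*(-3 - 5)²)*(-7) = ((((-3 + 4)*(-3/4))*5)*(-3 - 5)²)*(-7) = (((1*(-3*¼))*5)*(-8)²)*(-7) = (((1*(-¾))*5)*64)*(-7) = (-¾*5*64)*(-7) = -15/4*64*(-7) = -240*(-7) = 1680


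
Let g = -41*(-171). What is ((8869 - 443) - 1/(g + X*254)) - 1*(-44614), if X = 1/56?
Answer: 10418912372/196435 ≈ 53040.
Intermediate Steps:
X = 1/56 ≈ 0.017857
g = 7011
((8869 - 443) - 1/(g + X*254)) - 1*(-44614) = ((8869 - 443) - 1/(7011 + (1/56)*254)) - 1*(-44614) = (8426 - 1/(7011 + 127/28)) + 44614 = (8426 - 1/196435/28) + 44614 = (8426 - 1*28/196435) + 44614 = (8426 - 28/196435) + 44614 = 1655161282/196435 + 44614 = 10418912372/196435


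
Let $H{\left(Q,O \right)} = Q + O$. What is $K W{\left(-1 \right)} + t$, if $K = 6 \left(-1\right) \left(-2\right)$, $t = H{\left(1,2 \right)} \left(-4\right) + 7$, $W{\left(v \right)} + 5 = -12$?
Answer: $-209$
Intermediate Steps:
$H{\left(Q,O \right)} = O + Q$
$W{\left(v \right)} = -17$ ($W{\left(v \right)} = -5 - 12 = -17$)
$t = -5$ ($t = \left(2 + 1\right) \left(-4\right) + 7 = 3 \left(-4\right) + 7 = -12 + 7 = -5$)
$K = 12$ ($K = \left(-6\right) \left(-2\right) = 12$)
$K W{\left(-1 \right)} + t = 12 \left(-17\right) - 5 = -204 - 5 = -209$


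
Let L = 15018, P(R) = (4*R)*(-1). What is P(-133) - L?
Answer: -14486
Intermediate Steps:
P(R) = -4*R
P(-133) - L = -4*(-133) - 1*15018 = 532 - 15018 = -14486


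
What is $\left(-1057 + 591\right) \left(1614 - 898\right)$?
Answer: $-333656$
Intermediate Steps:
$\left(-1057 + 591\right) \left(1614 - 898\right) = \left(-466\right) 716 = -333656$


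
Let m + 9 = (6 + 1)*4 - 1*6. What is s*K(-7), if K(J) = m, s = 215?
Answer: 2795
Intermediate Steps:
m = 13 (m = -9 + ((6 + 1)*4 - 1*6) = -9 + (7*4 - 6) = -9 + (28 - 6) = -9 + 22 = 13)
K(J) = 13
s*K(-7) = 215*13 = 2795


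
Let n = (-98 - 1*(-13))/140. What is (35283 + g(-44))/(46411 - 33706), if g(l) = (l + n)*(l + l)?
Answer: 274459/88935 ≈ 3.0861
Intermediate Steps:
n = -17/28 (n = (-98 + 13)*(1/140) = -85*1/140 = -17/28 ≈ -0.60714)
g(l) = 2*l*(-17/28 + l) (g(l) = (l - 17/28)*(l + l) = (-17/28 + l)*(2*l) = 2*l*(-17/28 + l))
(35283 + g(-44))/(46411 - 33706) = (35283 + (1/14)*(-44)*(-17 + 28*(-44)))/(46411 - 33706) = (35283 + (1/14)*(-44)*(-17 - 1232))/12705 = (35283 + (1/14)*(-44)*(-1249))*(1/12705) = (35283 + 27478/7)*(1/12705) = (274459/7)*(1/12705) = 274459/88935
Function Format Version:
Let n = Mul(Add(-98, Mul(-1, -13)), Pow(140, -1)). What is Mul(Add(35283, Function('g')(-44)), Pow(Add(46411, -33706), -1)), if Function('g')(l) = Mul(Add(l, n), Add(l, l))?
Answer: Rational(274459, 88935) ≈ 3.0861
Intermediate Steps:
n = Rational(-17, 28) (n = Mul(Add(-98, 13), Rational(1, 140)) = Mul(-85, Rational(1, 140)) = Rational(-17, 28) ≈ -0.60714)
Function('g')(l) = Mul(2, l, Add(Rational(-17, 28), l)) (Function('g')(l) = Mul(Add(l, Rational(-17, 28)), Add(l, l)) = Mul(Add(Rational(-17, 28), l), Mul(2, l)) = Mul(2, l, Add(Rational(-17, 28), l)))
Mul(Add(35283, Function('g')(-44)), Pow(Add(46411, -33706), -1)) = Mul(Add(35283, Mul(Rational(1, 14), -44, Add(-17, Mul(28, -44)))), Pow(Add(46411, -33706), -1)) = Mul(Add(35283, Mul(Rational(1, 14), -44, Add(-17, -1232))), Pow(12705, -1)) = Mul(Add(35283, Mul(Rational(1, 14), -44, -1249)), Rational(1, 12705)) = Mul(Add(35283, Rational(27478, 7)), Rational(1, 12705)) = Mul(Rational(274459, 7), Rational(1, 12705)) = Rational(274459, 88935)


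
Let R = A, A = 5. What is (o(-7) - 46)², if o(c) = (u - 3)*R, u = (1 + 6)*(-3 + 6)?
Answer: 1936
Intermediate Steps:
u = 21 (u = 7*3 = 21)
R = 5
o(c) = 90 (o(c) = (21 - 3)*5 = 18*5 = 90)
(o(-7) - 46)² = (90 - 46)² = 44² = 1936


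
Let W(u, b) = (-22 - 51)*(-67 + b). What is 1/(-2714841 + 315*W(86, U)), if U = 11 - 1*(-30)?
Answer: -1/2116971 ≈ -4.7237e-7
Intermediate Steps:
U = 41 (U = 11 + 30 = 41)
W(u, b) = 4891 - 73*b (W(u, b) = -73*(-67 + b) = 4891 - 73*b)
1/(-2714841 + 315*W(86, U)) = 1/(-2714841 + 315*(4891 - 73*41)) = 1/(-2714841 + 315*(4891 - 2993)) = 1/(-2714841 + 315*1898) = 1/(-2714841 + 597870) = 1/(-2116971) = -1/2116971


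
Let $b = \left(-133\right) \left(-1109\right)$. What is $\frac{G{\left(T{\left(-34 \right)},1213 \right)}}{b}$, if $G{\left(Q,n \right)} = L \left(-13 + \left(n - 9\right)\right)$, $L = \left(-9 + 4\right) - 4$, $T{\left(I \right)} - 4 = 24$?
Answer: $- \frac{10719}{147497} \approx -0.072673$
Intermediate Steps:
$T{\left(I \right)} = 28$ ($T{\left(I \right)} = 4 + 24 = 28$)
$L = -9$ ($L = -5 - 4 = -9$)
$G{\left(Q,n \right)} = 198 - 9 n$ ($G{\left(Q,n \right)} = - 9 \left(-13 + \left(n - 9\right)\right) = - 9 \left(-13 + \left(-9 + n\right)\right) = - 9 \left(-22 + n\right) = 198 - 9 n$)
$b = 147497$
$\frac{G{\left(T{\left(-34 \right)},1213 \right)}}{b} = \frac{198 - 10917}{147497} = \left(198 - 10917\right) \frac{1}{147497} = \left(-10719\right) \frac{1}{147497} = - \frac{10719}{147497}$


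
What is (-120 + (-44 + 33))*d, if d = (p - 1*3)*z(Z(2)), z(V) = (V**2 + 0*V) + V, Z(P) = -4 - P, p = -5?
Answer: 31440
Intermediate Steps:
z(V) = V + V**2 (z(V) = (V**2 + 0) + V = V**2 + V = V + V**2)
d = -240 (d = (-5 - 1*3)*((-4 - 1*2)*(1 + (-4 - 1*2))) = (-5 - 3)*((-4 - 2)*(1 + (-4 - 2))) = -(-48)*(1 - 6) = -(-48)*(-5) = -8*30 = -240)
(-120 + (-44 + 33))*d = (-120 + (-44 + 33))*(-240) = (-120 - 11)*(-240) = -131*(-240) = 31440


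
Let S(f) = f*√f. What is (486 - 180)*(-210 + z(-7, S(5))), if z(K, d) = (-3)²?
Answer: -61506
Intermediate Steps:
S(f) = f^(3/2)
z(K, d) = 9
(486 - 180)*(-210 + z(-7, S(5))) = (486 - 180)*(-210 + 9) = 306*(-201) = -61506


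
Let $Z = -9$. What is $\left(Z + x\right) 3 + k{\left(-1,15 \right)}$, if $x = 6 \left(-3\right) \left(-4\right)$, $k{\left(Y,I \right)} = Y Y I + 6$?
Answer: $210$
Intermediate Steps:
$k{\left(Y,I \right)} = 6 + I Y^{2}$ ($k{\left(Y,I \right)} = Y^{2} I + 6 = I Y^{2} + 6 = 6 + I Y^{2}$)
$x = 72$ ($x = \left(-18\right) \left(-4\right) = 72$)
$\left(Z + x\right) 3 + k{\left(-1,15 \right)} = \left(-9 + 72\right) 3 + \left(6 + 15 \left(-1\right)^{2}\right) = 63 \cdot 3 + \left(6 + 15 \cdot 1\right) = 189 + \left(6 + 15\right) = 189 + 21 = 210$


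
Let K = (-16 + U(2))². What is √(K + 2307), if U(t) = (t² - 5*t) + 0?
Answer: √2791 ≈ 52.830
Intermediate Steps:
U(t) = t² - 5*t
K = 484 (K = (-16 + 2*(-5 + 2))² = (-16 + 2*(-3))² = (-16 - 6)² = (-22)² = 484)
√(K + 2307) = √(484 + 2307) = √2791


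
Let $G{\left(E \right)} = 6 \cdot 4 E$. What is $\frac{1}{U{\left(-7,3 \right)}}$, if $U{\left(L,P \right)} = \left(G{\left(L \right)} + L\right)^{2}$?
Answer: $\frac{1}{30625} \approx 3.2653 \cdot 10^{-5}$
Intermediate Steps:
$G{\left(E \right)} = 24 E$
$U{\left(L,P \right)} = 625 L^{2}$ ($U{\left(L,P \right)} = \left(24 L + L\right)^{2} = \left(25 L\right)^{2} = 625 L^{2}$)
$\frac{1}{U{\left(-7,3 \right)}} = \frac{1}{625 \left(-7\right)^{2}} = \frac{1}{625 \cdot 49} = \frac{1}{30625}$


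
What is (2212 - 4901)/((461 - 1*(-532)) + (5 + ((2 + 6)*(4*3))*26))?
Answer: -2689/3494 ≈ -0.76960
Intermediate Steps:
(2212 - 4901)/((461 - 1*(-532)) + (5 + ((2 + 6)*(4*3))*26)) = -2689/((461 + 532) + (5 + (8*12)*26)) = -2689/(993 + (5 + 96*26)) = -2689/(993 + (5 + 2496)) = -2689/(993 + 2501) = -2689/3494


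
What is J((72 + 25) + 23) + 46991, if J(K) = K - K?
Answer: 46991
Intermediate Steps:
J(K) = 0
J((72 + 25) + 23) + 46991 = 0 + 46991 = 46991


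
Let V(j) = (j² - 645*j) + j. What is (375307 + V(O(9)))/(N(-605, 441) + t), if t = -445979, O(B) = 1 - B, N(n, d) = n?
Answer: -380523/446584 ≈ -0.85207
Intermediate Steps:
V(j) = j² - 644*j
(375307 + V(O(9)))/(N(-605, 441) + t) = (375307 + (1 - 1*9)*(-644 + (1 - 1*9)))/(-605 - 445979) = (375307 + (1 - 9)*(-644 + (1 - 9)))/(-446584) = (375307 - 8*(-644 - 8))*(-1/446584) = (375307 - 8*(-652))*(-1/446584) = (375307 + 5216)*(-1/446584) = 380523*(-1/446584) = -380523/446584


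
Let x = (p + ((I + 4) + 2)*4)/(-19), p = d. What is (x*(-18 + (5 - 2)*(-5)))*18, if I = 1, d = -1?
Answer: 16038/19 ≈ 844.11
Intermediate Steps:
p = -1
x = -27/19 (x = (-1 + ((1 + 4) + 2)*4)/(-19) = (-1 + (5 + 2)*4)*(-1/19) = (-1 + 7*4)*(-1/19) = (-1 + 28)*(-1/19) = 27*(-1/19) = -27/19 ≈ -1.4211)
(x*(-18 + (5 - 2)*(-5)))*18 = -27*(-18 + (5 - 2)*(-5))/19*18 = -27*(-18 + 3*(-5))/19*18 = -27*(-18 - 15)/19*18 = -27/19*(-33)*18 = (891/19)*18 = 16038/19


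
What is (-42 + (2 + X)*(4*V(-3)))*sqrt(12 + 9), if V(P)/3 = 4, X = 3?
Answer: 198*sqrt(21) ≈ 907.35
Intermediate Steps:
V(P) = 12 (V(P) = 3*4 = 12)
(-42 + (2 + X)*(4*V(-3)))*sqrt(12 + 9) = (-42 + (2 + 3)*(4*12))*sqrt(12 + 9) = (-42 + 5*48)*sqrt(21) = (-42 + 240)*sqrt(21) = 198*sqrt(21)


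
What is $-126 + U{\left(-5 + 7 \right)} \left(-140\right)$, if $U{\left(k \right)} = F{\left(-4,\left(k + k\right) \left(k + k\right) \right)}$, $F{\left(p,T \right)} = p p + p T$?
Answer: $6594$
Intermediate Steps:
$F{\left(p,T \right)} = p^{2} + T p$
$U{\left(k \right)} = 16 - 16 k^{2}$ ($U{\left(k \right)} = - 4 \left(\left(k + k\right) \left(k + k\right) - 4\right) = - 4 \left(2 k 2 k - 4\right) = - 4 \left(4 k^{2} - 4\right) = - 4 \left(-4 + 4 k^{2}\right) = 16 - 16 k^{2}$)
$-126 + U{\left(-5 + 7 \right)} \left(-140\right) = -126 + \left(16 - 16 \left(-5 + 7\right)^{2}\right) \left(-140\right) = -126 + \left(16 - 16 \cdot 2^{2}\right) \left(-140\right) = -126 + \left(16 - 64\right) \left(-140\right) = -126 - -6720 = -126 + 6720 = 6594$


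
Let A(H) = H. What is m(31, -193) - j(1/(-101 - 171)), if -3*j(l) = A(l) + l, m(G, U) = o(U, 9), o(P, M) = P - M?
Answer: -82417/408 ≈ -202.00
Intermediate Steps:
m(G, U) = -9 + U (m(G, U) = U - 1*9 = U - 9 = -9 + U)
j(l) = -2*l/3 (j(l) = -(l + l)/3 = -2*l/3)
m(31, -193) - j(1/(-101 - 171)) = (-9 - 193) - (-2)/(3*(-101 - 171)) = -202 - (-2)/(3*(-272)) = -202 - (-2)*(-1)/(3*272) = -202 - 1*1/408 = -202 - 1/408 = -82417/408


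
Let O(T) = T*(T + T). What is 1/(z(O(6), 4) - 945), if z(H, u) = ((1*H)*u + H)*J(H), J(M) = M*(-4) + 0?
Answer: -1/104625 ≈ -9.5579e-6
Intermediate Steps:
J(M) = -4*M (J(M) = -4*M + 0 = -4*M)
O(T) = 2*T² (O(T) = T*(2*T) = 2*T²)
z(H, u) = -4*H*(H + H*u) (z(H, u) = ((1*H)*u + H)*(-4*H) = (H*u + H)*(-4*H) = (H + H*u)*(-4*H) = -4*H*(H + H*u))
1/(z(O(6), 4) - 945) = 1/(4*(2*6²)²*(-1 - 1*4) - 945) = 1/(4*(2*36)²*(-1 - 4) - 945) = 1/(4*72²*(-5) - 945) = 1/(4*5184*(-5) - 945) = 1/(-103680 - 945) = 1/(-104625) = -1/104625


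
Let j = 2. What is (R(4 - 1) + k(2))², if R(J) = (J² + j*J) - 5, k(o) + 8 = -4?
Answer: 4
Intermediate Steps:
k(o) = -12 (k(o) = -8 - 4 = -12)
R(J) = -5 + J² + 2*J (R(J) = (J² + 2*J) - 5 = -5 + J² + 2*J)
(R(4 - 1) + k(2))² = ((-5 + (4 - 1)² + 2*(4 - 1)) - 12)² = ((-5 + 3² + 2*3) - 12)² = ((-5 + 9 + 6) - 12)² = (10 - 12)² = (-2)² = 4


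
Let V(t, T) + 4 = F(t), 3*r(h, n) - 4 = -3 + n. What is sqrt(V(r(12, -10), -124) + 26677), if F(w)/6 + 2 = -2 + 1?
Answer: sqrt(26655) ≈ 163.26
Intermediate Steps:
F(w) = -18 (F(w) = -12 + 6*(-2 + 1) = -12 + 6*(-1) = -12 - 6 = -18)
r(h, n) = 1/3 + n/3 (r(h, n) = 4/3 + (-3 + n)/3 = 4/3 + (-1 + n/3) = 1/3 + n/3)
V(t, T) = -22 (V(t, T) = -4 - 18 = -22)
sqrt(V(r(12, -10), -124) + 26677) = sqrt(-22 + 26677) = sqrt(26655)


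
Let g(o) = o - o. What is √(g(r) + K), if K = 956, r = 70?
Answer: 2*√239 ≈ 30.919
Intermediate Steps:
g(o) = 0
√(g(r) + K) = √(0 + 956) = √956 = 2*√239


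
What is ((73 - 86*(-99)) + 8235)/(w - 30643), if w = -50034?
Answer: -16822/80677 ≈ -0.20851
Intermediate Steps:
((73 - 86*(-99)) + 8235)/(w - 30643) = ((73 - 86*(-99)) + 8235)/(-50034 - 30643) = ((73 + 8514) + 8235)/(-80677) = (8587 + 8235)*(-1/80677) = 16822*(-1/80677) = -16822/80677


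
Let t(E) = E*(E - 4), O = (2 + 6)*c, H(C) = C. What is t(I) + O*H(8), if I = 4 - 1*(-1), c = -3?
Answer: -187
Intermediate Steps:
I = 5 (I = 4 + 1 = 5)
O = -24 (O = (2 + 6)*(-3) = 8*(-3) = -24)
t(E) = E*(-4 + E)
t(I) + O*H(8) = 5*(-4 + 5) - 24*8 = 5*1 - 192 = 5 - 192 = -187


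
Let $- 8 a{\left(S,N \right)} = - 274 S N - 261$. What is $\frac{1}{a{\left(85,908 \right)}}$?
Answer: $\frac{8}{21147581} \approx 3.7829 \cdot 10^{-7}$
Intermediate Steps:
$a{\left(S,N \right)} = \frac{261}{8} + \frac{137 N S}{4}$ ($a{\left(S,N \right)} = - \frac{- 274 S N - 261}{8} = - \frac{- 274 N S - 261}{8} = - \frac{-261 - 274 N S}{8} = \frac{261}{8} + \frac{137 N S}{4}$)
$\frac{1}{a{\left(85,908 \right)}} = \frac{1}{\frac{261}{8} + \frac{137}{4} \cdot 908 \cdot 85} = \frac{1}{\frac{261}{8} + 2643415} = \frac{1}{\frac{21147581}{8}} = \frac{8}{21147581}$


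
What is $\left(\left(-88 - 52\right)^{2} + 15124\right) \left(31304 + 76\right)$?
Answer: $1089639120$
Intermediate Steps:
$\left(\left(-88 - 52\right)^{2} + 15124\right) \left(31304 + 76\right) = \left(\left(-140\right)^{2} + 15124\right) 31380 = \left(19600 + 15124\right) 31380 = 34724 \cdot 31380 = 1089639120$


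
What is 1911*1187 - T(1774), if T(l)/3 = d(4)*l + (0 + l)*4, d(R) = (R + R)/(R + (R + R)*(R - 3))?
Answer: 2243521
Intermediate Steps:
d(R) = 2*R/(R + 2*R*(-3 + R)) (d(R) = (2*R)/(R + (2*R)*(-3 + R)) = (2*R)/(R + 2*R*(-3 + R)) = 2*R/(R + 2*R*(-3 + R)))
T(l) = 14*l (T(l) = 3*((2/(-5 + 2*4))*l + (0 + l)*4) = 3*((2/(-5 + 8))*l + l*4) = 3*((2/3)*l + 4*l) = 3*((2*(1/3))*l + 4*l) = 3*(2*l/3 + 4*l) = 3*(14*l/3) = 14*l)
1911*1187 - T(1774) = 1911*1187 - 14*1774 = 2268357 - 1*24836 = 2268357 - 24836 = 2243521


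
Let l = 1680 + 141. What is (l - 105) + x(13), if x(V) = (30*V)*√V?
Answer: 1716 + 390*√13 ≈ 3122.2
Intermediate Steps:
x(V) = 30*V^(3/2)
l = 1821
(l - 105) + x(13) = (1821 - 105) + 30*13^(3/2) = 1716 + 30*(13*√13) = 1716 + 390*√13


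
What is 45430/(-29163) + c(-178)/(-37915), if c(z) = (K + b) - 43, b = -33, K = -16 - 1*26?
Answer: -1719037216/1105715145 ≈ -1.5547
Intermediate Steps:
K = -42 (K = -16 - 26 = -42)
c(z) = -118 (c(z) = (-42 - 33) - 43 = -75 - 43 = -118)
45430/(-29163) + c(-178)/(-37915) = 45430/(-29163) - 118/(-37915) = 45430*(-1/29163) - 118*(-1/37915) = -45430/29163 + 118/37915 = -1719037216/1105715145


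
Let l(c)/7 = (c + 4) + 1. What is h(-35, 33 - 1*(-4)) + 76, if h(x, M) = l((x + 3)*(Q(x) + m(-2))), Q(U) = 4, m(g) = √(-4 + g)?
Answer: -785 - 224*I*√6 ≈ -785.0 - 548.69*I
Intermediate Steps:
l(c) = 35 + 7*c (l(c) = 7*((c + 4) + 1) = 7*((4 + c) + 1) = 7*(5 + c) = 35 + 7*c)
h(x, M) = 35 + 7*(3 + x)*(4 + I*√6) (h(x, M) = 35 + 7*((x + 3)*(4 + √(-4 - 2))) = 35 + 7*((3 + x)*(4 + √(-6))) = 35 + 7*((3 + x)*(4 + I*√6)) = 35 + 7*(3 + x)*(4 + I*√6))
h(-35, 33 - 1*(-4)) + 76 = (119 + 28*(-35) + 21*I*√6 + 7*I*(-35)*√6) + 76 = (119 - 980 + 21*I*√6 - 245*I*√6) + 76 = (-861 - 224*I*√6) + 76 = -785 - 224*I*√6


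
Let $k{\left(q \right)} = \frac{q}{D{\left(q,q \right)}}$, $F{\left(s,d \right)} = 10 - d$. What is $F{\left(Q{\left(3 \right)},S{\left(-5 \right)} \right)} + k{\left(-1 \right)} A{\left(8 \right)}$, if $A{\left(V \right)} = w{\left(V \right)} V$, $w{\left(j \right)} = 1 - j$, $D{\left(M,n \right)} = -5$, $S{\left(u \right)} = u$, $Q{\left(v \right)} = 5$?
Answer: $\frac{19}{5} \approx 3.8$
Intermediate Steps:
$A{\left(V \right)} = V \left(1 - V\right)$ ($A{\left(V \right)} = \left(1 - V\right) V = V \left(1 - V\right)$)
$k{\left(q \right)} = - \frac{q}{5}$ ($k{\left(q \right)} = \frac{q}{-5} = q \left(- \frac{1}{5}\right) = - \frac{q}{5}$)
$F{\left(Q{\left(3 \right)},S{\left(-5 \right)} \right)} + k{\left(-1 \right)} A{\left(8 \right)} = \left(10 - -5\right) + \left(- \frac{1}{5}\right) \left(-1\right) 8 \left(1 - 8\right) = \left(10 + 5\right) + \frac{8 \left(1 - 8\right)}{5} = 15 + \frac{8 \left(-7\right)}{5} = 15 + \frac{1}{5} \left(-56\right) = 15 - \frac{56}{5} = \frac{19}{5}$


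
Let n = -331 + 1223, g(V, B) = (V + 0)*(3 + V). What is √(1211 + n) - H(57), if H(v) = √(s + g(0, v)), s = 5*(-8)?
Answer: √2103 - 2*I*√10 ≈ 45.858 - 6.3246*I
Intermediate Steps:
g(V, B) = V*(3 + V)
s = -40
n = 892
H(v) = 2*I*√10 (H(v) = √(-40 + 0*(3 + 0)) = √(-40 + 0*3) = √(-40 + 0) = √(-40) = 2*I*√10)
√(1211 + n) - H(57) = √(1211 + 892) - 2*I*√10 = √2103 - 2*I*√10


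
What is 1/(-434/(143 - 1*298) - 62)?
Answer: -5/296 ≈ -0.016892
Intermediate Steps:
1/(-434/(143 - 1*298) - 62) = 1/(-434/(143 - 298) - 62) = 1/(-434/(-155) - 62) = 1/(-434*(-1/155) - 62) = 1/(14/5 - 62) = 1/(-296/5) = -5/296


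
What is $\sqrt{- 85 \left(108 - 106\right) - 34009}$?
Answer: $i \sqrt{34179} \approx 184.88 i$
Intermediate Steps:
$\sqrt{- 85 \left(108 - 106\right) - 34009} = \sqrt{\left(-85\right) 2 - 34009} = \sqrt{-170 - 34009} = \sqrt{-34179} = i \sqrt{34179}$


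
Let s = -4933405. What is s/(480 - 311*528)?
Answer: 4933405/163728 ≈ 30.132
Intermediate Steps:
s/(480 - 311*528) = -4933405/(480 - 311*528) = -4933405/(480 - 164208) = -4933405/(-163728) = -4933405*(-1/163728) = 4933405/163728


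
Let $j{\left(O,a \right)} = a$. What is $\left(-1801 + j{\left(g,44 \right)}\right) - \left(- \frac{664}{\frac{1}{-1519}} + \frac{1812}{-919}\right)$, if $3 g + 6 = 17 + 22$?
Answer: $- \frac{928530975}{919} \approx -1.0104 \cdot 10^{6}$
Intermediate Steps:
$g = 11$ ($g = -2 + \frac{17 + 22}{3} = -2 + \frac{1}{3} \cdot 39 = -2 + 13 = 11$)
$\left(-1801 + j{\left(g,44 \right)}\right) - \left(- \frac{664}{\frac{1}{-1519}} + \frac{1812}{-919}\right) = \left(-1801 + 44\right) - \left(- \frac{664}{\frac{1}{-1519}} + \frac{1812}{-919}\right) = -1757 - \left(- \frac{664}{- \frac{1}{1519}} + 1812 \left(- \frac{1}{919}\right)\right) = -1757 - \left(\left(-664\right) \left(-1519\right) - \frac{1812}{919}\right) = -1757 - \left(1008616 - \frac{1812}{919}\right) = -1757 - \frac{926916292}{919} = - \frac{928530975}{919}$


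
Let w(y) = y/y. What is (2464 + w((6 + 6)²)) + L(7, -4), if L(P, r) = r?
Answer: 2461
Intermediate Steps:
w(y) = 1
(2464 + w((6 + 6)²)) + L(7, -4) = (2464 + 1) - 4 = 2465 - 4 = 2461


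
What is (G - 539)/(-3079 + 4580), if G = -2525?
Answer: -3064/1501 ≈ -2.0413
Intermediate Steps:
(G - 539)/(-3079 + 4580) = (-2525 - 539)/(-3079 + 4580) = -3064/1501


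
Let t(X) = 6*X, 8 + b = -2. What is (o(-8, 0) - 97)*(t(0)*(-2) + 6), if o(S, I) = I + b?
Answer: -642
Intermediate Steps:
b = -10 (b = -8 - 2 = -10)
o(S, I) = -10 + I (o(S, I) = I - 10 = -10 + I)
(o(-8, 0) - 97)*(t(0)*(-2) + 6) = ((-10 + 0) - 97)*((6*0)*(-2) + 6) = (-10 - 97)*(0*(-2) + 6) = -107*(0 + 6) = -107*6 = -642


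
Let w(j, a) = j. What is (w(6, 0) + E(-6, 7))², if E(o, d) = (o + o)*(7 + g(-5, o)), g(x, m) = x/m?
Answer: 7744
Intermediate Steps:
E(o, d) = 2*o*(7 - 5/o) (E(o, d) = (o + o)*(7 - 5/o) = (2*o)*(7 - 5/o) = 2*o*(7 - 5/o))
(w(6, 0) + E(-6, 7))² = (6 + (-10 + 14*(-6)))² = (6 + (-10 - 84))² = (6 - 94)² = (-88)² = 7744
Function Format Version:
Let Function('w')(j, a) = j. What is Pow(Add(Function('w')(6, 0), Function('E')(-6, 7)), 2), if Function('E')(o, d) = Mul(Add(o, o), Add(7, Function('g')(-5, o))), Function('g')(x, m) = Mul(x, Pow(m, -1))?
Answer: 7744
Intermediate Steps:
Function('E')(o, d) = Mul(2, o, Add(7, Mul(-5, Pow(o, -1)))) (Function('E')(o, d) = Mul(Add(o, o), Add(7, Mul(-5, Pow(o, -1)))) = Mul(Mul(2, o), Add(7, Mul(-5, Pow(o, -1)))) = Mul(2, o, Add(7, Mul(-5, Pow(o, -1)))))
Pow(Add(Function('w')(6, 0), Function('E')(-6, 7)), 2) = Pow(Add(6, Add(-10, Mul(14, -6))), 2) = Pow(Add(6, Add(-10, -84)), 2) = Pow(Add(6, -94), 2) = Pow(-88, 2) = 7744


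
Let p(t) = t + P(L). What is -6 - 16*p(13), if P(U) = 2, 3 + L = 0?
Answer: -246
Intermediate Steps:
L = -3 (L = -3 + 0 = -3)
p(t) = 2 + t (p(t) = t + 2 = 2 + t)
-6 - 16*p(13) = -6 - 16*(2 + 13) = -6 - 16*15 = -6 - 240 = -246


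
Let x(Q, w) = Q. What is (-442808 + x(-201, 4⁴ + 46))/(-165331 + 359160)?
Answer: -443009/193829 ≈ -2.2856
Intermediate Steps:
(-442808 + x(-201, 4⁴ + 46))/(-165331 + 359160) = (-442808 - 201)/(-165331 + 359160) = -443009/193829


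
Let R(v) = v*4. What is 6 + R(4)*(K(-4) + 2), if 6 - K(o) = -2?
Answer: 166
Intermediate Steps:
R(v) = 4*v
K(o) = 8 (K(o) = 6 - 1*(-2) = 6 + 2 = 8)
6 + R(4)*(K(-4) + 2) = 6 + (4*4)*(8 + 2) = 6 + 16*10 = 6 + 160 = 166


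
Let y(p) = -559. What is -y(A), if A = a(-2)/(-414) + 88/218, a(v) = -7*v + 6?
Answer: 559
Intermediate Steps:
a(v) = 6 - 7*v
A = 8018/22563 (A = (6 - 7*(-2))/(-414) + 88/218 = (6 + 14)*(-1/414) + 88*(1/218) = 20*(-1/414) + 44/109 = -10/207 + 44/109 = 8018/22563 ≈ 0.35536)
-y(A) = -1*(-559) = 559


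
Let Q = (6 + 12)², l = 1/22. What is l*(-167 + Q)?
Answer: 157/22 ≈ 7.1364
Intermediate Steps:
l = 1/22 ≈ 0.045455
Q = 324 (Q = 18² = 324)
l*(-167 + Q) = (-167 + 324)/22 = (1/22)*157 = 157/22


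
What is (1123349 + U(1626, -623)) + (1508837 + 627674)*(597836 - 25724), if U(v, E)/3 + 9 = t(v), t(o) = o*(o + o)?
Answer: 1222340567810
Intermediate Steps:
t(o) = 2*o**2 (t(o) = o*(2*o) = 2*o**2)
U(v, E) = -27 + 6*v**2 (U(v, E) = -27 + 3*(2*v**2) = -27 + 6*v**2)
(1123349 + U(1626, -623)) + (1508837 + 627674)*(597836 - 25724) = (1123349 + (-27 + 6*1626**2)) + (1508837 + 627674)*(597836 - 25724) = (1123349 + (-27 + 6*2643876)) + 2136511*572112 = (1123349 + (-27 + 15863256)) + 1222323581232 = (1123349 + 15863229) + 1222323581232 = 16986578 + 1222323581232 = 1222340567810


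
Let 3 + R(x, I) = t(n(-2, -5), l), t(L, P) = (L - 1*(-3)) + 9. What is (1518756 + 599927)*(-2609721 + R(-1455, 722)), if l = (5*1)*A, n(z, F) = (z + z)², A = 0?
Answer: -5529118550368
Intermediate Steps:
n(z, F) = 4*z² (n(z, F) = (2*z)² = 4*z²)
l = 0 (l = (5*1)*0 = 5*0 = 0)
t(L, P) = 12 + L (t(L, P) = (L + 3) + 9 = (3 + L) + 9 = 12 + L)
R(x, I) = 25 (R(x, I) = -3 + (12 + 4*(-2)²) = -3 + (12 + 4*4) = -3 + (12 + 16) = -3 + 28 = 25)
(1518756 + 599927)*(-2609721 + R(-1455, 722)) = (1518756 + 599927)*(-2609721 + 25) = 2118683*(-2609696) = -5529118550368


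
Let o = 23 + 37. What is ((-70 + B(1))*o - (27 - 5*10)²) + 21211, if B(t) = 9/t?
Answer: 17022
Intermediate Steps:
o = 60
((-70 + B(1))*o - (27 - 5*10)²) + 21211 = ((-70 + 9/1)*60 - (27 - 5*10)²) + 21211 = ((-70 + 9*1)*60 - (27 - 50)²) + 21211 = ((-70 + 9)*60 - 1*(-23)²) + 21211 = (-61*60 - 1*529) + 21211 = (-3660 - 529) + 21211 = -4189 + 21211 = 17022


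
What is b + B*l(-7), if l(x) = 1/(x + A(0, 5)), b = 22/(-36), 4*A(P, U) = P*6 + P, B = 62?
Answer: -1193/126 ≈ -9.4682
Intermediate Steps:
A(P, U) = 7*P/4 (A(P, U) = (P*6 + P)/4 = (6*P + P)/4 = (7*P)/4 = 7*P/4)
b = -11/18 (b = 22*(-1/36) = -11/18 ≈ -0.61111)
l(x) = 1/x (l(x) = 1/(x + (7/4)*0) = 1/(x + 0) = 1/x)
b + B*l(-7) = -11/18 + 62/(-7) = -11/18 + 62*(-1/7) = -11/18 - 62/7 = -1193/126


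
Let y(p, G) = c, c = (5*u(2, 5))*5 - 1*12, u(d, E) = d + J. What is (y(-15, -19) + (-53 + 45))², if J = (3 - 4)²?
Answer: 3025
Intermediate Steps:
J = 1 (J = (-1)² = 1)
u(d, E) = 1 + d (u(d, E) = d + 1 = 1 + d)
c = 63 (c = (5*(1 + 2))*5 - 1*12 = (5*3)*5 - 12 = 15*5 - 12 = 75 - 12 = 63)
y(p, G) = 63
(y(-15, -19) + (-53 + 45))² = (63 + (-53 + 45))² = (63 - 8)² = 55² = 3025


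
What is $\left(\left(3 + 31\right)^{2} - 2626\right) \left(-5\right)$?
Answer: $7350$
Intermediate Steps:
$\left(\left(3 + 31\right)^{2} - 2626\right) \left(-5\right) = \left(34^{2} - 2626\right) \left(-5\right) = \left(1156 - 2626\right) \left(-5\right) = \left(-1470\right) \left(-5\right) = 7350$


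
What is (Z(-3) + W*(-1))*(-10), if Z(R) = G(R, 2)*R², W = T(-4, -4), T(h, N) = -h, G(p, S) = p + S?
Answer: 130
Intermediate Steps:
G(p, S) = S + p
W = 4 (W = -1*(-4) = 4)
Z(R) = R²*(2 + R) (Z(R) = (2 + R)*R² = R²*(2 + R))
(Z(-3) + W*(-1))*(-10) = ((-3)²*(2 - 3) + 4*(-1))*(-10) = (9*(-1) - 4)*(-10) = (-9 - 4)*(-10) = -13*(-10) = 130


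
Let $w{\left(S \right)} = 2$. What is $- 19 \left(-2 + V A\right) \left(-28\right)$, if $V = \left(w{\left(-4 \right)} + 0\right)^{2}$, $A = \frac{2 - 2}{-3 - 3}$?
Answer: $-1064$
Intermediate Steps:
$A = 0$ ($A = \frac{0}{-6} = 0 \left(- \frac{1}{6}\right) = 0$)
$V = 4$ ($V = \left(2 + 0\right)^{2} = 2^{2} = 4$)
$- 19 \left(-2 + V A\right) \left(-28\right) = - 19 \left(-2 + 4 \cdot 0\right) \left(-28\right) = - 19 \left(-2 + 0\right) \left(-28\right) = \left(-19\right) \left(-2\right) \left(-28\right) = 38 \left(-28\right) = -1064$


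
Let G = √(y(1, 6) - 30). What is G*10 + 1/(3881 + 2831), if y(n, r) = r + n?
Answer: 1/6712 + 10*I*√23 ≈ 0.00014899 + 47.958*I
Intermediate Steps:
y(n, r) = n + r
G = I*√23 (G = √((1 + 6) - 30) = √(7 - 30) = √(-23) = I*√23 ≈ 4.7958*I)
G*10 + 1/(3881 + 2831) = (I*√23)*10 + 1/(3881 + 2831) = 10*I*√23 + 1/6712 = 1/6712 + 10*I*√23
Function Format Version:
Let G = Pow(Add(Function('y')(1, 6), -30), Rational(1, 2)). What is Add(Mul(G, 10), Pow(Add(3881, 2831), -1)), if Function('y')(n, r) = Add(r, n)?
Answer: Add(Rational(1, 6712), Mul(10, I, Pow(23, Rational(1, 2)))) ≈ Add(0.00014899, Mul(47.958, I))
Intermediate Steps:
Function('y')(n, r) = Add(n, r)
G = Mul(I, Pow(23, Rational(1, 2))) (G = Pow(Add(Add(1, 6), -30), Rational(1, 2)) = Pow(Add(7, -30), Rational(1, 2)) = Pow(-23, Rational(1, 2)) = Mul(I, Pow(23, Rational(1, 2))) ≈ Mul(4.7958, I))
Add(Mul(G, 10), Pow(Add(3881, 2831), -1)) = Add(Mul(Mul(I, Pow(23, Rational(1, 2))), 10), Pow(Add(3881, 2831), -1)) = Add(Mul(10, I, Pow(23, Rational(1, 2))), Pow(6712, -1)) = Add(Mul(10, I, Pow(23, Rational(1, 2))), Rational(1, 6712)) = Add(Rational(1, 6712), Mul(10, I, Pow(23, Rational(1, 2))))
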